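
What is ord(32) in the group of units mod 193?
96

193 is prime, so ord(32) divides φ(193) = 192.
Divisors of 192: 1, 2, 3, 4, 6, 8, 12, 16, 24, 32, 48, 64, 96, 192.
Repeated squaring: 32^1 ≡ 32, 32^2 ≡ 59, 32^4 ≡ 7, 32^8 ≡ 49, 32^16 ≡ 85, 32^32 ≡ 84, 32^64 ≡ 108, 32^128 ≡ 84 (mod 193).
Test 32^d mod 193 for each divisor d in increasing order:
32^1 ≡ 32
32^2 ≡ 59
32^3 = 32^2·32^1 ≡ 151
32^4 ≡ 7
32^6 = 32^4·32^2 ≡ 27
32^8 ≡ 49
32^12 = 32^8·32^4 ≡ 150
32^16 ≡ 85
32^24 = 32^16·32^8 ≡ 112
32^32 ≡ 84
32^48 = 32^32·32^16 ≡ 192
32^64 ≡ 108
32^96 = 32^64·32^32 ≡ 1  ← first divisor giving 1
The order is 96.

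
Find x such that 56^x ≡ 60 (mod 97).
79

Baby-step giant-step with step n = ⌈√97⌉ = 10.
Baby steps 56^j mod 97 (j:value) for j=0..9: 0:1, 1:56, 2:32, 3:46, 4:54, 5:17, 6:79, 7:59, 8:6, 9:45.
Giant-step multiplier: 56^(-10) ≡ 56^(96-10) = 56^86 ≡ 48 (mod 97).
Giant steps γ_i = 60·48^i mod 97: γ_0=60, γ_1=67, γ_2=15, γ_3=41, γ_4=28, γ_5=83, γ_6=7, γ_7=45 (in table at j=9).
x = i·n + j = 7·10 + 9 = 79.
Check: 56^79 ≡ 60 (mod 97).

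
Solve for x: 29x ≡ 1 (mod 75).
44

gcd(29, 75) = 1, so the inverse exists.
Extended Euclidean algorithm on (75, 29):
75 = 2 × 29 + 17  ⟹  17 = (1)·75 + (-2)·29
29 = 1 × 17 + 12  ⟹  12 = (-1)·75 + (3)·29
17 = 1 × 12 + 5  ⟹  5 = (2)·75 + (-5)·29
12 = 2 × 5 + 2  ⟹  2 = (-5)·75 + (13)·29
5 = 2 × 2 + 1  ⟹  1 = (12)·75 + (-31)·29
So (-31)·29 ≡ 1 (mod 75), i.e. 29^(-1) ≡ -31 ≡ 44 (mod 75).
Check: 29 × 44 = 1276 ≡ 1 (mod 75)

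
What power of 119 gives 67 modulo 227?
55

Baby-step giant-step with step n = ⌈√227⌉ = 16.
Baby steps 119^j mod 227 (j:value) for j=0..15: 0:1, 1:119, 2:87, 3:138, 4:78, 5:202, 6:203, 7:95, 8:182, 9:93, 10:171, 11:146, 12:122, 13:217, 14:172, 15:38.
Giant-step multiplier: 119^(-16) ≡ 119^(226-16) = 119^210 ≡ 63 (mod 227).
Giant steps γ_i = 67·63^i mod 227: γ_0=67, γ_1=135, γ_2=106, γ_3=95 (in table at j=7).
x = i·n + j = 3·16 + 7 = 55.
Check: 119^55 ≡ 67 (mod 227).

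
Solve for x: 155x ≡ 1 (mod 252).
239

gcd(155, 252) = 1, so the inverse exists.
Extended Euclidean algorithm on (252, 155):
252 = 1 × 155 + 97  ⟹  97 = (1)·252 + (-1)·155
155 = 1 × 97 + 58  ⟹  58 = (-1)·252 + (2)·155
97 = 1 × 58 + 39  ⟹  39 = (2)·252 + (-3)·155
58 = 1 × 39 + 19  ⟹  19 = (-3)·252 + (5)·155
39 = 2 × 19 + 1  ⟹  1 = (8)·252 + (-13)·155
So (-13)·155 ≡ 1 (mod 252), i.e. 155^(-1) ≡ -13 ≡ 239 (mod 252).
Check: 155 × 239 = 37045 ≡ 1 (mod 252)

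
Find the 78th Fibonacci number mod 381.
65

Matrix identity: Q^n = [[F_(n+1), F_n], [F_n, F_(n-1)]] with Q = [[1,1],[1,0]].
n = 78 = 1001110₂. Square-and-multiply, entries mod 381:
Q^1 = [[1,1],[1,0]]
Q^2 = (Q^1)² = [[2,1],[1,1]]
Q^4 = (Q^2)² = [[5,3],[3,2]]
Q^9 = (Q^4)²·Q = [[55,34],[34,21]]
Q^19 = (Q^9)²·Q = [[288,371],[371,298]]
Q^39 = (Q^19)²·Q = [[222,367],[367,236]]
Q^78 = (Q^39)² = [[331,65],[65,266]]
F_78 mod 381 = Q^78[0][1] = 65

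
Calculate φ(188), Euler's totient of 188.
92

188 = 2^2 × 47
φ(n) = n × ∏(1 - 1/p) for each prime p dividing n
φ(188) = 188 × (1 - 1/2) × (1 - 1/47) = 92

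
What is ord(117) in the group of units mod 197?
196

197 is prime, so ord(117) divides φ(197) = 196.
Divisors of 196: 1, 2, 4, 7, 14, 28, 49, 98, 196.
Repeated squaring: 117^1 ≡ 117, 117^2 ≡ 96, 117^4 ≡ 154, 117^8 ≡ 76, 117^16 ≡ 63, 117^32 ≡ 29, 117^64 ≡ 53, 117^128 ≡ 51 (mod 197).
Test 117^d mod 197 for each divisor d in increasing order:
117^1 ≡ 117
117^2 ≡ 96
117^4 ≡ 154
117^7 = 117^4·117^2·117^1 ≡ 68
117^14 = 117^8·117^4·117^2 ≡ 93
117^28 = 117^16·117^8·117^4 ≡ 178
117^49 = 117^32·117^16·117^1 ≡ 14
117^98 = 117^64·117^32·117^2 ≡ 196
117^196 = 117^128·117^64·117^4 ≡ 1  ← first divisor giving 1
The order is 196.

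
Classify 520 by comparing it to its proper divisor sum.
abundant

Proper divisors of 520: sum = 1 + 2 + 4 + 5 + 8 + 10 + 13 + 20 + 26 + 40 + 52 + 65 + 104 + 130 + 260 = 740
Since 740 > 520, 520 is abundant.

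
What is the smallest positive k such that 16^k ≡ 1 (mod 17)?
2

17 is prime, so ord(16) divides φ(17) = 16.
Divisors of 16: 1, 2, 4, 8, 16.
Repeated squaring: 16^1 ≡ 16, 16^2 ≡ 1, 16^4 ≡ 1, 16^8 ≡ 1, 16^16 ≡ 1 (mod 17).
Test 16^d mod 17 for each divisor d in increasing order:
16^1 ≡ 16
16^2 ≡ 1  ← first divisor giving 1
The order is 2.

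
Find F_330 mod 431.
61

Matrix identity: Q^n = [[F_(n+1), F_n], [F_n, F_(n-1)]] with Q = [[1,1],[1,0]].
n = 330 = 101001010₂. Square-and-multiply, entries mod 431:
Q^1 = [[1,1],[1,0]]
Q^2 = (Q^1)² = [[2,1],[1,1]]
Q^5 = (Q^2)²·Q = [[8,5],[5,3]]
Q^10 = (Q^5)² = [[89,55],[55,34]]
Q^20 = (Q^10)² = [[171,300],[300,302]]
Q^41 = (Q^20)²·Q = [[386,285],[285,101]]
Q^82 = (Q^41)² = [[67,13],[13,54]]
Q^165 = (Q^82)²·Q = [[197,348],[348,280]]
Q^330 = (Q^165)² = [[12,61],[61,382]]
F_330 mod 431 = Q^330[0][1] = 61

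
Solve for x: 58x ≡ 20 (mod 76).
x ≡ 20 (mod 38)

gcd(58, 76) = 2, which divides 20, so solutions exist.
Divide through by 2: 29x ≡ 10 (mod 38).
Find 29^(-1) mod 38 by the extended Euclidean algorithm:
38 = 1 × 29 + 9  ⟹  9 = (1)·38 + (-1)·29
29 = 3 × 9 + 2  ⟹  2 = (-3)·38 + (4)·29
9 = 4 × 2 + 1  ⟹  1 = (13)·38 + (-17)·29
So (-17)·29 ≡ 1 (mod 38), i.e. 29^(-1) ≡ -17 ≡ 21 (mod 38).
x ≡ 21 × 10 = 210 ≡ 20 (mod 38).
Check: 58 × 20 = 1160 ≡ 20 (mod 76).
x ≡ 20 (mod 38), giving 2 solutions mod 76.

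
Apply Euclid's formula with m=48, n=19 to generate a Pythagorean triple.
(1943, 1824, 2665)

Euclid's formula: a = m² - n², b = 2mn, c = m² + n²
m = 48, n = 19
a = 48² - 19² = 2304 - 361 = 1943
b = 2 × 48 × 19 = 1824
c = 48² + 19² = 2304 + 361 = 2665
Verification: 1943² + 1824² = 3775249 + 3326976 = 7102225 = 2665² ✓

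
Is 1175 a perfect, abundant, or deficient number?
deficient

Proper divisors of 1175: sum = 1 + 5 + 25 + 47 + 235 = 313
Since 313 < 1175, 1175 is deficient.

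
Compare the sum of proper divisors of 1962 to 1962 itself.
abundant

Proper divisors of 1962: sum = 1 + 2 + 3 + 6 + 9 + 18 + 109 + 218 + 327 + 654 + 981 = 2328
Since 2328 > 1962, 1962 is abundant.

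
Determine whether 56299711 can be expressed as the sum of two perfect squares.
Not possible

Factorization: 56299711 = 13 × 163^3
By Fermat: n is sum of two squares iff every prime p ≡ 3 (mod 4) appears to even power.
Prime(s) ≡ 3 (mod 4) with odd exponent: [(163, 3)]
Therefore 56299711 cannot be expressed as a² + b².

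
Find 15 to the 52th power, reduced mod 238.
169

Repeated squaring. Binary of 52 = 110100.
15^1 ≡ 15 (mod 238); 15^2 ≡ 225 (mod 238); 15^4 ≡ 169 (mod 238); 15^8 ≡ 1 (mod 238); 15^16 ≡ 1 (mod 238); 15^32 ≡ 1 (mod 238)
15^52 = 15^4 × 15^16 × 15^32 ≡ 169 (mod 238)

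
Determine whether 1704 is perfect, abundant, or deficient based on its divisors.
abundant

Proper divisors of 1704: sum = 1 + 2 + 3 + 4 + 6 + 8 + 12 + 24 + 71 + 142 + 213 + 284 + 426 + 568 + 852 = 2616
Since 2616 > 1704, 1704 is abundant.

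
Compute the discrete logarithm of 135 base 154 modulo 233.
32

Baby-step giant-step with step n = ⌈√233⌉ = 16.
Baby steps 154^j mod 233 (j:value) for j=0..15: 0:1, 1:154, 2:183, 3:222, 4:170, 5:84, 6:121, 7:227, 8:8, 9:67, 10:66, 11:145, 12:195, 13:206, 14:36, 15:185.
Giant-step multiplier: 154^(-16) ≡ 154^(232-16) = 154^216 ≡ 142 (mod 233).
Giant steps γ_i = 135·142^i mod 233: γ_0=135, γ_1=64, γ_2=1 (in table at j=0).
x = i·n + j = 2·16 + 0 = 32.
Check: 154^32 ≡ 135 (mod 233).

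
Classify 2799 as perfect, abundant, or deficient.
deficient

Proper divisors of 2799: sum = 1 + 3 + 9 + 311 + 933 = 1257
Since 1257 < 2799, 2799 is deficient.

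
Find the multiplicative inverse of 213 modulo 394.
37

gcd(213, 394) = 1, so the inverse exists.
Extended Euclidean algorithm on (394, 213):
394 = 1 × 213 + 181  ⟹  181 = (1)·394 + (-1)·213
213 = 1 × 181 + 32  ⟹  32 = (-1)·394 + (2)·213
181 = 5 × 32 + 21  ⟹  21 = (6)·394 + (-11)·213
32 = 1 × 21 + 11  ⟹  11 = (-7)·394 + (13)·213
21 = 1 × 11 + 10  ⟹  10 = (13)·394 + (-24)·213
11 = 1 × 10 + 1  ⟹  1 = (-20)·394 + (37)·213
So (37)·213 ≡ 1 (mod 394), i.e. 213^(-1) ≡ 37 (mod 394).
Check: 213 × 37 = 7881 ≡ 1 (mod 394)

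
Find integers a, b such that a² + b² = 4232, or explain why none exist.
46² + 46² (a=46, b=46)

Factorization: 4232 = 2^3 × 23^2
By Fermat: n is sum of two squares iff every prime p ≡ 3 (mod 4) appears to even power.
All primes ≡ 3 (mod 4) appear to even power.
Search a = 0, 1, 2, … for 4232 - a² a perfect square: first hit at a = 46: 4232 - 2116 = 2116 = 46².
4232 = 46² + 46² = 2116 + 2116 ✓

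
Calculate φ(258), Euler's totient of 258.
84

258 = 2 × 3 × 43
φ(n) = n × ∏(1 - 1/p) for each prime p dividing n
φ(258) = 258 × (1 - 1/2) × (1 - 1/3) × (1 - 1/43) = 84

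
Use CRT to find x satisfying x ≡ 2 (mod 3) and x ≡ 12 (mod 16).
44

Using Chinese Remainder Theorem:
M = 3 × 16 = 48
M1 = 16, M2 = 3
y1 = 16^(-1) mod 3 = 1
y2 = 3^(-1) mod 16 = 11
x = (2×16×1 + 12×3×11) mod 48 = 44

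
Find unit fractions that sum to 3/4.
1/2 + 1/4

Greedy algorithm:
3/4: ceiling(4/3) = 2, use 1/2
1/4: ceiling(4/1) = 4, use 1/4
Result: 3/4 = 1/2 + 1/4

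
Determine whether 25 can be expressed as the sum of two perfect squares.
0² + 5² (a=0, b=5)

Factorization: 25 = 5^2
By Fermat: n is sum of two squares iff every prime p ≡ 3 (mod 4) appears to even power.
All primes ≡ 3 (mod 4) appear to even power.
Search a = 0, 1, 2, … for 25 - a² a perfect square: first hit at a = 0: 25 - 0 = 25 = 5².
25 = 0² + 5² = 0 + 25 ✓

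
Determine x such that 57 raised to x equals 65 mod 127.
97

Baby-step giant-step with step n = ⌈√127⌉ = 12.
Baby steps 57^j mod 127 (j:value) for j=0..11: 0:1, 1:57, 2:74, 3:27, 4:15, 5:93, 6:94, 7:24, 8:98, 9:125, 10:13, 11:106.
Giant-step multiplier: 57^(-12) ≡ 57^(126-12) = 57^114 ≡ 87 (mod 127).
Giant steps γ_i = 65·87^i mod 127: γ_0=65, γ_1=67, γ_2=114, γ_3=12, γ_4=28, γ_5=23, γ_6=96, γ_7=97, γ_8=57 (in table at j=1).
x = i·n + j = 8·12 + 1 = 97.
Check: 57^97 ≡ 65 (mod 127).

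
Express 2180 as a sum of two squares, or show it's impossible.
8² + 46² (a=8, b=46)

Factorization: 2180 = 2^2 × 5 × 109
By Fermat: n is sum of two squares iff every prime p ≡ 3 (mod 4) appears to even power.
All primes ≡ 3 (mod 4) appear to even power.
Search a = 0, 1, 2, … for 2180 - a² a perfect square: first hit at a = 8: 2180 - 64 = 2116 = 46².
2180 = 8² + 46² = 64 + 2116 ✓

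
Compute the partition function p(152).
49686288421

p(n) counts ways to write n as a sum of positive integers (order ignored).
Euler's pentagonal recurrence: p(k) = p(k-1) + p(k-2) - p(k-5) - p(k-7) + p(k-12) + p(k-15) - ... (offsets j(3j∓1)/2, signs ++--, p(0)=1, p(<0)=0).
DP table for k = 0..151: p(0)=1, p(1)=1, p(2)=2, p(3)=3, p(4)=5, p(5)=7, p(6)=11, p(7)=15, p(8)=22, p(9)=30, p(10)=42, p(11)=56, p(12)=77, p(13)=101, p(14)=135, p(15)=176, p(16)=231, p(17)=297, p(18)=385, p(19)=490, p(20)=627, p(21)=792, p(22)=1002, p(23)=1255, p(24)=1575, p(25)=1958, p(26)=2436, p(27)=3010, p(28)=3718, p(29)=4565, p(30)=5604, p(31)=6842, p(32)=8349, p(33)=10143, p(34)=12310, p(35)=14883, p(36)=17977, p(37)=21637, p(38)=26015, p(39)=31185, p(40)=37338, p(41)=44583, p(42)=53174, p(43)=63261, p(44)=75175, p(45)=89134, p(46)=105558, p(47)=124754, p(48)=147273, p(49)=173525, p(50)=204226, p(51)=239943, p(52)=281589, p(53)=329931, p(54)=386155, p(55)=451276, p(56)=526823, p(57)=614154, p(58)=715220, p(59)=831820, p(60)=966467, p(61)=1121505, p(62)=1300156, p(63)=1505499, p(64)=1741630, p(65)=2012558, p(66)=2323520, p(67)=2679689, p(68)=3087735, p(69)=3554345, p(70)=4087968, p(71)=4697205, p(72)=5392783, p(73)=6185689, p(74)=7089500, p(75)=8118264, p(76)=9289091, p(77)=10619863, p(78)=12132164, p(79)=13848650, p(80)=15796476, p(81)=18004327, p(82)=20506255, p(83)=23338469, p(84)=26543660, p(85)=30167357, p(86)=34262962, p(87)=38887673, p(88)=44108109, p(89)=49995925, p(90)=56634173, p(91)=64112359, p(92)=72533807, p(93)=82010177, p(94)=92669720, p(95)=104651419, p(96)=118114304, p(97)=133230930, p(98)=150198136, p(99)=169229875, p(100)=190569292, p(101)=214481126, p(102)=241265379, p(103)=271248950, p(104)=304801365, p(105)=342325709, p(106)=384276336, p(107)=431149389, p(108)=483502844, p(109)=541946240, p(110)=607163746, p(111)=679903203, p(112)=761002156, p(113)=851376628, p(114)=952050665, p(115)=1064144451, p(116)=1188908248, p(117)=1327710076, p(118)=1482074143, p(119)=1653668665, p(120)=1844349560, p(121)=2056148051, p(122)=2291320912, p(123)=2552338241, p(124)=2841940500, p(125)=3163127352, p(126)=3519222692, p(127)=3913864295, p(128)=4351078600, p(129)=4835271870, p(130)=5371315400, p(131)=5964539504, p(132)=6620830889, p(133)=7346629512, p(134)=8149040695, p(135)=9035836076, p(136)=10015581680, p(137)=11097645016, p(138)=12292341831, p(139)=13610949895, p(140)=15065878135, p(141)=16670689208, p(142)=18440293320, p(143)=20390982757, p(144)=22540654445, p(145)=24908858009, p(146)=27517052599, p(147)=30388671978, p(148)=33549419497, p(149)=37027355200, p(150)=40853235313, p(151)=45060624582.
Final step: p(152) = p(151) + p(150) - p(147) - p(145) + p(140) + p(137) - p(130) - p(126) + p(117) + p(112) - p(101) - p(95) + p(82) + p(75) - p(60) - p(52) + p(35) + p(26) - p(7)
= 45060624582 + 40853235313 - 30388671978 - 24908858009 + 15065878135 + 11097645016 - 5371315400 - 3519222692 + 1327710076 + 761002156 - 214481126 - 104651419 + 20506255 + 8118264 - 966467 - 281589 + 14883 + 2436 - 15
= 49686288421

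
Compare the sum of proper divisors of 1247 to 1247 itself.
deficient

Proper divisors of 1247: sum = 1 + 29 + 43 = 73
Since 73 < 1247, 1247 is deficient.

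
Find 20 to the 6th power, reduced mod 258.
4

Repeated squaring. Binary of 6 = 110.
20^1 ≡ 20 (mod 258); 20^2 ≡ 142 (mod 258); 20^4 ≡ 40 (mod 258)
20^6 = 20^2 × 20^4 ≡ 4 (mod 258)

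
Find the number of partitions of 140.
15065878135

p(n) counts ways to write n as a sum of positive integers (order ignored).
Euler's pentagonal recurrence: p(k) = p(k-1) + p(k-2) - p(k-5) - p(k-7) + p(k-12) + p(k-15) - ... (offsets j(3j∓1)/2, signs ++--, p(0)=1, p(<0)=0).
DP table for k = 0..139: p(0)=1, p(1)=1, p(2)=2, p(3)=3, p(4)=5, p(5)=7, p(6)=11, p(7)=15, p(8)=22, p(9)=30, p(10)=42, p(11)=56, p(12)=77, p(13)=101, p(14)=135, p(15)=176, p(16)=231, p(17)=297, p(18)=385, p(19)=490, p(20)=627, p(21)=792, p(22)=1002, p(23)=1255, p(24)=1575, p(25)=1958, p(26)=2436, p(27)=3010, p(28)=3718, p(29)=4565, p(30)=5604, p(31)=6842, p(32)=8349, p(33)=10143, p(34)=12310, p(35)=14883, p(36)=17977, p(37)=21637, p(38)=26015, p(39)=31185, p(40)=37338, p(41)=44583, p(42)=53174, p(43)=63261, p(44)=75175, p(45)=89134, p(46)=105558, p(47)=124754, p(48)=147273, p(49)=173525, p(50)=204226, p(51)=239943, p(52)=281589, p(53)=329931, p(54)=386155, p(55)=451276, p(56)=526823, p(57)=614154, p(58)=715220, p(59)=831820, p(60)=966467, p(61)=1121505, p(62)=1300156, p(63)=1505499, p(64)=1741630, p(65)=2012558, p(66)=2323520, p(67)=2679689, p(68)=3087735, p(69)=3554345, p(70)=4087968, p(71)=4697205, p(72)=5392783, p(73)=6185689, p(74)=7089500, p(75)=8118264, p(76)=9289091, p(77)=10619863, p(78)=12132164, p(79)=13848650, p(80)=15796476, p(81)=18004327, p(82)=20506255, p(83)=23338469, p(84)=26543660, p(85)=30167357, p(86)=34262962, p(87)=38887673, p(88)=44108109, p(89)=49995925, p(90)=56634173, p(91)=64112359, p(92)=72533807, p(93)=82010177, p(94)=92669720, p(95)=104651419, p(96)=118114304, p(97)=133230930, p(98)=150198136, p(99)=169229875, p(100)=190569292, p(101)=214481126, p(102)=241265379, p(103)=271248950, p(104)=304801365, p(105)=342325709, p(106)=384276336, p(107)=431149389, p(108)=483502844, p(109)=541946240, p(110)=607163746, p(111)=679903203, p(112)=761002156, p(113)=851376628, p(114)=952050665, p(115)=1064144451, p(116)=1188908248, p(117)=1327710076, p(118)=1482074143, p(119)=1653668665, p(120)=1844349560, p(121)=2056148051, p(122)=2291320912, p(123)=2552338241, p(124)=2841940500, p(125)=3163127352, p(126)=3519222692, p(127)=3913864295, p(128)=4351078600, p(129)=4835271870, p(130)=5371315400, p(131)=5964539504, p(132)=6620830889, p(133)=7346629512, p(134)=8149040695, p(135)=9035836076, p(136)=10015581680, p(137)=11097645016, p(138)=12292341831, p(139)=13610949895.
Final step: p(140) = p(139) + p(138) - p(135) - p(133) + p(128) + p(125) - p(118) - p(114) + p(105) + p(100) - p(89) - p(83) + p(70) + p(63) - p(48) - p(40) + p(23) + p(14)
= 13610949895 + 12292341831 - 9035836076 - 7346629512 + 4351078600 + 3163127352 - 1482074143 - 952050665 + 342325709 + 190569292 - 49995925 - 23338469 + 4087968 + 1505499 - 147273 - 37338 + 1255 + 135
= 15065878135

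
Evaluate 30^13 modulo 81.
0

Repeated squaring. Binary of 13 = 1101.
30^1 ≡ 30 (mod 81); 30^2 ≡ 9 (mod 81); 30^4 ≡ 0 (mod 81); 30^8 ≡ 0 (mod 81)
30^13 = 30^1 × 30^4 × 30^8 ≡ 0 (mod 81)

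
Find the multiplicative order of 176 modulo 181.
30

181 is prime, so ord(176) divides φ(181) = 180.
Divisors of 180: 1, 2, 3, 4, 5, 6, 9, 10, 12, 15, 18, 20, 30, 36, 45, 60, 90, 180.
Repeated squaring: 176^1 ≡ 176, 176^2 ≡ 25, 176^4 ≡ 82, 176^8 ≡ 27, 176^16 ≡ 5, 176^32 ≡ 25, 176^64 ≡ 82, 176^128 ≡ 27 (mod 181).
Test 176^d mod 181 for each divisor d in increasing order:
176^1 ≡ 176
176^2 ≡ 25
176^3 = 176^2·176^1 ≡ 56
176^4 ≡ 82
176^5 = 176^4·176^1 ≡ 133
176^6 = 176^4·176^2 ≡ 59
176^9 = 176^8·176^1 ≡ 46
176^10 = 176^8·176^2 ≡ 132
176^12 = 176^8·176^4 ≡ 42
176^15 = 176^8·176^4·176^2·176^1 ≡ 180
176^18 = 176^16·176^2 ≡ 125
176^20 = 176^16·176^4 ≡ 48
176^30 = 176^16·176^8·176^4·176^2 ≡ 1  ← first divisor giving 1
The order is 30.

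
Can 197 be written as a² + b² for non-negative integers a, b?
1² + 14² (a=1, b=14)

Factorization: 197 = 197
By Fermat: n is sum of two squares iff every prime p ≡ 3 (mod 4) appears to even power.
All primes ≡ 3 (mod 4) appear to even power.
Search a = 0, 1, 2, … for 197 - a² a perfect square: first hit at a = 1: 197 - 1 = 196 = 14².
197 = 1² + 14² = 1 + 196 ✓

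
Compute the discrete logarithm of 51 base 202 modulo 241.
137

Baby-step giant-step with step n = ⌈√241⌉ = 16.
Baby steps 202^j mod 241 (j:value) for j=0..15: 0:1, 1:202, 2:75, 3:208, 4:82, 5:176, 6:125, 7:186, 8:217, 9:213, 10:128, 11:69, 12:201, 13:114, 14:133, 15:115.
Giant-step multiplier: 202^(-16) ≡ 202^(240-16) = 202^224 ≡ 100 (mod 241).
Giant steps γ_i = 51·100^i mod 241: γ_0=51, γ_1=39, γ_2=44, γ_3=62, γ_4=175, γ_5=148, γ_6=99, γ_7=19, γ_8=213 (in table at j=9).
x = i·n + j = 8·16 + 9 = 137.
Check: 202^137 ≡ 51 (mod 241).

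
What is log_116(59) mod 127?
49

Baby-step giant-step with step n = ⌈√127⌉ = 12.
Baby steps 116^j mod 127 (j:value) for j=0..11: 0:1, 1:116, 2:121, 3:66, 4:36, 5:112, 6:38, 7:90, 8:26, 9:95, 10:98, 11:65.
Giant-step multiplier: 116^(-12) ≡ 116^(126-12) = 116^114 ≡ 100 (mod 127).
Giant steps γ_i = 59·100^i mod 127: γ_0=59, γ_1=58, γ_2=85, γ_3=118, γ_4=116 (in table at j=1).
x = i·n + j = 4·12 + 1 = 49.
Check: 116^49 ≡ 59 (mod 127).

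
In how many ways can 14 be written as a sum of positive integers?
135

p(n) counts ways to write n as a sum of positive integers (order ignored).
Euler's pentagonal recurrence: p(k) = p(k-1) + p(k-2) - p(k-5) - p(k-7) + p(k-12) + p(k-15) - ... (offsets j(3j∓1)/2, signs ++--, p(0)=1, p(<0)=0).
DP table for k = 0..13: p(0)=1, p(1)=1, p(2)=2, p(3)=3, p(4)=5, p(5)=7, p(6)=11, p(7)=15, p(8)=22, p(9)=30, p(10)=42, p(11)=56, p(12)=77, p(13)=101.
Final step: p(14) = p(13) + p(12) - p(9) - p(7) + p(2)
= 101 + 77 - 30 - 15 + 2
= 135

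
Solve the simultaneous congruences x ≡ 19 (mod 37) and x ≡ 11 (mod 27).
389

Using Chinese Remainder Theorem:
M = 37 × 27 = 999
M1 = 27, M2 = 37
y1 = 27^(-1) mod 37 = 11
y2 = 37^(-1) mod 27 = 19
x = (19×27×11 + 11×37×19) mod 999 = 389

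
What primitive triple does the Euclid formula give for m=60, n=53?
(791, 6360, 6409)

Euclid's formula: a = m² - n², b = 2mn, c = m² + n²
m = 60, n = 53
a = 60² - 53² = 3600 - 2809 = 791
b = 2 × 60 × 53 = 6360
c = 60² + 53² = 3600 + 2809 = 6409
Verification: 791² + 6360² = 625681 + 40449600 = 41075281 = 6409² ✓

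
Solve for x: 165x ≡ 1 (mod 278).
123

gcd(165, 278) = 1, so the inverse exists.
Extended Euclidean algorithm on (278, 165):
278 = 1 × 165 + 113  ⟹  113 = (1)·278 + (-1)·165
165 = 1 × 113 + 52  ⟹  52 = (-1)·278 + (2)·165
113 = 2 × 52 + 9  ⟹  9 = (3)·278 + (-5)·165
52 = 5 × 9 + 7  ⟹  7 = (-16)·278 + (27)·165
9 = 1 × 7 + 2  ⟹  2 = (19)·278 + (-32)·165
7 = 3 × 2 + 1  ⟹  1 = (-73)·278 + (123)·165
So (123)·165 ≡ 1 (mod 278), i.e. 165^(-1) ≡ 123 (mod 278).
Check: 165 × 123 = 20295 ≡ 1 (mod 278)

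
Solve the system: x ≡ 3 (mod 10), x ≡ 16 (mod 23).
223

Using Chinese Remainder Theorem:
M = 10 × 23 = 230
M1 = 23, M2 = 10
y1 = 23^(-1) mod 10 = 7
y2 = 10^(-1) mod 23 = 7
x = (3×23×7 + 16×10×7) mod 230 = 223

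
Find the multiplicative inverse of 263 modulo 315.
212

gcd(263, 315) = 1, so the inverse exists.
Extended Euclidean algorithm on (315, 263):
315 = 1 × 263 + 52  ⟹  52 = (1)·315 + (-1)·263
263 = 5 × 52 + 3  ⟹  3 = (-5)·315 + (6)·263
52 = 17 × 3 + 1  ⟹  1 = (86)·315 + (-103)·263
So (-103)·263 ≡ 1 (mod 315), i.e. 263^(-1) ≡ -103 ≡ 212 (mod 315).
Check: 263 × 212 = 55756 ≡ 1 (mod 315)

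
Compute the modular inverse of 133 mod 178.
87

gcd(133, 178) = 1, so the inverse exists.
Extended Euclidean algorithm on (178, 133):
178 = 1 × 133 + 45  ⟹  45 = (1)·178 + (-1)·133
133 = 2 × 45 + 43  ⟹  43 = (-2)·178 + (3)·133
45 = 1 × 43 + 2  ⟹  2 = (3)·178 + (-4)·133
43 = 21 × 2 + 1  ⟹  1 = (-65)·178 + (87)·133
So (87)·133 ≡ 1 (mod 178), i.e. 133^(-1) ≡ 87 (mod 178).
Check: 133 × 87 = 11571 ≡ 1 (mod 178)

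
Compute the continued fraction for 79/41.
[1; 1, 12, 1, 2]

Euclidean algorithm steps:
79 = 1 × 41 + 38
41 = 1 × 38 + 3
38 = 12 × 3 + 2
3 = 1 × 2 + 1
2 = 2 × 1 + 0
Continued fraction: [1; 1, 12, 1, 2]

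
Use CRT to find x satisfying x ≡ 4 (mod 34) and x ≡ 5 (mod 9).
140

Using Chinese Remainder Theorem:
M = 34 × 9 = 306
M1 = 9, M2 = 34
y1 = 9^(-1) mod 34 = 19
y2 = 34^(-1) mod 9 = 4
x = (4×9×19 + 5×34×4) mod 306 = 140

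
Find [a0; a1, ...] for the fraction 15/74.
[0; 4, 1, 14]

Euclidean algorithm steps:
15 = 0 × 74 + 15
74 = 4 × 15 + 14
15 = 1 × 14 + 1
14 = 14 × 1 + 0
Continued fraction: [0; 4, 1, 14]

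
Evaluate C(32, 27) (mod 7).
0

Using Lucas' theorem:
Write n=32 and k=27 in base 7:
n in base 7: [4, 4]
k in base 7: [3, 6]
C(32,27) mod 7 = ∏ C(n_i, k_i) mod 7
Digit binomials (mod 7): C(4,3) = 4; C(4,6) = 0 (k_i > n_i)
Product: 4 × 0 = 0 ≡ 0 (mod 7)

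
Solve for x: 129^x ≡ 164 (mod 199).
71

Baby-step giant-step with step n = ⌈√199⌉ = 15.
Baby steps 129^j mod 199 (j:value) for j=0..14: 0:1, 1:129, 2:124, 3:76, 4:53, 5:71, 6:5, 7:48, 8:23, 9:181, 10:66, 11:156, 12:25, 13:41, 14:115.
Giant-step multiplier: 129^(-15) ≡ 129^(198-15) = 129^183 ≡ 42 (mod 199).
Giant steps γ_i = 164·42^i mod 199: γ_0=164, γ_1=122, γ_2=149, γ_3=89, γ_4=156 (in table at j=11).
x = i·n + j = 4·15 + 11 = 71.
Check: 129^71 ≡ 164 (mod 199).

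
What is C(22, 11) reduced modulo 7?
0

Using Lucas' theorem:
Write n=22 and k=11 in base 7:
n in base 7: [3, 1]
k in base 7: [1, 4]
C(22,11) mod 7 = ∏ C(n_i, k_i) mod 7
Digit binomials (mod 7): C(3,1) = 3; C(1,4) = 0 (k_i > n_i)
Product: 3 × 0 = 0 ≡ 0 (mod 7)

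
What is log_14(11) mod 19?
12

Baby-step giant-step with step n = ⌈√19⌉ = 5.
Baby steps 14^j mod 19 (j:value) for j=0..4: 0:1, 1:14, 2:6, 3:8, 4:17.
Giant-step multiplier: 14^(-5) ≡ 14^(18-5) = 14^13 ≡ 2 (mod 19).
Giant steps γ_i = 11·2^i mod 19: γ_0=11, γ_1=3, γ_2=6 (in table at j=2).
x = i·n + j = 2·5 + 2 = 12.
Check: 14^12 ≡ 11 (mod 19).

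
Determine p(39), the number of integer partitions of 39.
31185

p(n) counts ways to write n as a sum of positive integers (order ignored).
Euler's pentagonal recurrence: p(k) = p(k-1) + p(k-2) - p(k-5) - p(k-7) + p(k-12) + p(k-15) - ... (offsets j(3j∓1)/2, signs ++--, p(0)=1, p(<0)=0).
DP table for k = 0..38: p(0)=1, p(1)=1, p(2)=2, p(3)=3, p(4)=5, p(5)=7, p(6)=11, p(7)=15, p(8)=22, p(9)=30, p(10)=42, p(11)=56, p(12)=77, p(13)=101, p(14)=135, p(15)=176, p(16)=231, p(17)=297, p(18)=385, p(19)=490, p(20)=627, p(21)=792, p(22)=1002, p(23)=1255, p(24)=1575, p(25)=1958, p(26)=2436, p(27)=3010, p(28)=3718, p(29)=4565, p(30)=5604, p(31)=6842, p(32)=8349, p(33)=10143, p(34)=12310, p(35)=14883, p(36)=17977, p(37)=21637, p(38)=26015.
Final step: p(39) = p(38) + p(37) - p(34) - p(32) + p(27) + p(24) - p(17) - p(13) + p(4)
= 26015 + 21637 - 12310 - 8349 + 3010 + 1575 - 297 - 101 + 5
= 31185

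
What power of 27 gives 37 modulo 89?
33

Baby-step giant-step with step n = ⌈√89⌉ = 10.
Baby steps 27^j mod 89 (j:value) for j=0..9: 0:1, 1:27, 2:17, 3:14, 4:22, 5:60, 6:18, 7:41, 8:39, 9:74.
Giant-step multiplier: 27^(-10) ≡ 27^(88-10) = 27^78 ≡ 69 (mod 89).
Giant steps γ_i = 37·69^i mod 89: γ_0=37, γ_1=61, γ_2=26, γ_3=14 (in table at j=3).
x = i·n + j = 3·10 + 3 = 33.
Check: 27^33 ≡ 37 (mod 89).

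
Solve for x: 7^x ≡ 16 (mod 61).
16

Baby-step giant-step with step n = ⌈√61⌉ = 8.
Baby steps 7^j mod 61 (j:value) for j=0..7: 0:1, 1:7, 2:49, 3:38, 4:22, 5:32, 6:41, 7:43.
Giant-step multiplier: 7^(-8) ≡ 7^(60-8) = 7^52 ≡ 15 (mod 61).
Giant steps γ_i = 16·15^i mod 61: γ_0=16, γ_1=57, γ_2=1 (in table at j=0).
x = i·n + j = 2·8 + 0 = 16.
Check: 7^16 ≡ 16 (mod 61).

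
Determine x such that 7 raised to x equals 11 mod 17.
5

Baby-step giant-step with step n = ⌈√17⌉ = 5.
Baby steps 7^j mod 17 (j:value) for j=0..4: 0:1, 1:7, 2:15, 3:3, 4:4.
Giant-step multiplier: 7^(-5) ≡ 7^(16-5) = 7^11 ≡ 14 (mod 17).
Giant steps γ_i = 11·14^i mod 17: γ_0=11, γ_1=1 (in table at j=0).
x = i·n + j = 1·5 + 0 = 5.
Check: 7^5 ≡ 11 (mod 17).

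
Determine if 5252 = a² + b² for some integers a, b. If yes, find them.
34² + 64² (a=34, b=64)

Factorization: 5252 = 2^2 × 13 × 101
By Fermat: n is sum of two squares iff every prime p ≡ 3 (mod 4) appears to even power.
All primes ≡ 3 (mod 4) appear to even power.
Search a = 0, 1, 2, … for 5252 - a² a perfect square: first hit at a = 34: 5252 - 1156 = 4096 = 64².
5252 = 34² + 64² = 1156 + 4096 ✓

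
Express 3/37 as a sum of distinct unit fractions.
1/13 + 1/241 + 1/115921

Greedy algorithm:
3/37: ceiling(37/3) = 13, use 1/13
2/481: ceiling(481/2) = 241, use 1/241
1/115921: ceiling(115921/1) = 115921, use 1/115921
Result: 3/37 = 1/13 + 1/241 + 1/115921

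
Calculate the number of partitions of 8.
22

p(n) counts ways to write n as a sum of positive integers (order ignored).
Examples: 8; 7 + 1; 6 + 2; 6 + 1 + 1; 5 + 3; ... (22 total)
p(8) = 22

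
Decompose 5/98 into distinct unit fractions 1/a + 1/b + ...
1/20 + 1/980

Greedy algorithm:
5/98: ceiling(98/5) = 20, use 1/20
1/980: ceiling(980/1) = 980, use 1/980
Result: 5/98 = 1/20 + 1/980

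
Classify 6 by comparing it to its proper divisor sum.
perfect

Proper divisors of 6: sum = 1 + 2 + 3 = 6
Since 6 = 6, 6 is perfect.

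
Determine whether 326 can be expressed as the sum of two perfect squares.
Not possible

Factorization: 326 = 2 × 163
By Fermat: n is sum of two squares iff every prime p ≡ 3 (mod 4) appears to even power.
Prime(s) ≡ 3 (mod 4) with odd exponent: [(163, 1)]
Therefore 326 cannot be expressed as a² + b².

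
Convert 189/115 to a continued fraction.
[1; 1, 1, 1, 4, 8]

Euclidean algorithm steps:
189 = 1 × 115 + 74
115 = 1 × 74 + 41
74 = 1 × 41 + 33
41 = 1 × 33 + 8
33 = 4 × 8 + 1
8 = 8 × 1 + 0
Continued fraction: [1; 1, 1, 1, 4, 8]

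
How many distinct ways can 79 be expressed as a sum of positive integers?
13848650

p(n) counts ways to write n as a sum of positive integers (order ignored).
Euler's pentagonal recurrence: p(k) = p(k-1) + p(k-2) - p(k-5) - p(k-7) + p(k-12) + p(k-15) - ... (offsets j(3j∓1)/2, signs ++--, p(0)=1, p(<0)=0).
DP table for k = 0..78: p(0)=1, p(1)=1, p(2)=2, p(3)=3, p(4)=5, p(5)=7, p(6)=11, p(7)=15, p(8)=22, p(9)=30, p(10)=42, p(11)=56, p(12)=77, p(13)=101, p(14)=135, p(15)=176, p(16)=231, p(17)=297, p(18)=385, p(19)=490, p(20)=627, p(21)=792, p(22)=1002, p(23)=1255, p(24)=1575, p(25)=1958, p(26)=2436, p(27)=3010, p(28)=3718, p(29)=4565, p(30)=5604, p(31)=6842, p(32)=8349, p(33)=10143, p(34)=12310, p(35)=14883, p(36)=17977, p(37)=21637, p(38)=26015, p(39)=31185, p(40)=37338, p(41)=44583, p(42)=53174, p(43)=63261, p(44)=75175, p(45)=89134, p(46)=105558, p(47)=124754, p(48)=147273, p(49)=173525, p(50)=204226, p(51)=239943, p(52)=281589, p(53)=329931, p(54)=386155, p(55)=451276, p(56)=526823, p(57)=614154, p(58)=715220, p(59)=831820, p(60)=966467, p(61)=1121505, p(62)=1300156, p(63)=1505499, p(64)=1741630, p(65)=2012558, p(66)=2323520, p(67)=2679689, p(68)=3087735, p(69)=3554345, p(70)=4087968, p(71)=4697205, p(72)=5392783, p(73)=6185689, p(74)=7089500, p(75)=8118264, p(76)=9289091, p(77)=10619863, p(78)=12132164.
Final step: p(79) = p(78) + p(77) - p(74) - p(72) + p(67) + p(64) - p(57) - p(53) + p(44) + p(39) - p(28) - p(22) + p(9) + p(2)
= 12132164 + 10619863 - 7089500 - 5392783 + 2679689 + 1741630 - 614154 - 329931 + 75175 + 31185 - 3718 - 1002 + 30 + 2
= 13848650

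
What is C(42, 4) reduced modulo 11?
5

Using Lucas' theorem:
Write n=42 and k=4 in base 11:
n in base 11: [3, 9]
k in base 11: [0, 4]
C(42,4) mod 11 = ∏ C(n_i, k_i) mod 11
Digit binomials (mod 11): C(3,0) = 1; C(9,4) = 126 ≡ 5
Product: 1 × 5 = 5 ≡ 5 (mod 11)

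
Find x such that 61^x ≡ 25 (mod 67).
42

Baby-step giant-step with step n = ⌈√67⌉ = 9.
Baby steps 61^j mod 67 (j:value) for j=0..8: 0:1, 1:61, 2:36, 3:52, 4:23, 5:63, 6:24, 7:57, 8:60.
Giant-step multiplier: 61^(-9) ≡ 61^(66-9) = 61^57 ≡ 8 (mod 67).
Giant steps γ_i = 25·8^i mod 67: γ_0=25, γ_1=66, γ_2=59, γ_3=3, γ_4=24 (in table at j=6).
x = i·n + j = 4·9 + 6 = 42.
Check: 61^42 ≡ 25 (mod 67).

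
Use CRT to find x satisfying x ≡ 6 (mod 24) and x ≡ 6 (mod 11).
6

Using Chinese Remainder Theorem:
M = 24 × 11 = 264
M1 = 11, M2 = 24
y1 = 11^(-1) mod 24 = 11
y2 = 24^(-1) mod 11 = 6
x = (6×11×11 + 6×24×6) mod 264 = 6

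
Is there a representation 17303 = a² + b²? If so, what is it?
Not possible

Factorization: 17303 = 11^3 × 13
By Fermat: n is sum of two squares iff every prime p ≡ 3 (mod 4) appears to even power.
Prime(s) ≡ 3 (mod 4) with odd exponent: [(11, 3)]
Therefore 17303 cannot be expressed as a² + b².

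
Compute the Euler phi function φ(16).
8

16 = 2^4
φ(n) = n × ∏(1 - 1/p) for each prime p dividing n
φ(16) = 16 × (1 - 1/2) = 8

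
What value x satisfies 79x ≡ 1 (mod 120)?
79

gcd(79, 120) = 1, so the inverse exists.
Extended Euclidean algorithm on (120, 79):
120 = 1 × 79 + 41  ⟹  41 = (1)·120 + (-1)·79
79 = 1 × 41 + 38  ⟹  38 = (-1)·120 + (2)·79
41 = 1 × 38 + 3  ⟹  3 = (2)·120 + (-3)·79
38 = 12 × 3 + 2  ⟹  2 = (-25)·120 + (38)·79
3 = 1 × 2 + 1  ⟹  1 = (27)·120 + (-41)·79
So (-41)·79 ≡ 1 (mod 120), i.e. 79^(-1) ≡ -41 ≡ 79 (mod 120).
Check: 79 × 79 = 6241 ≡ 1 (mod 120)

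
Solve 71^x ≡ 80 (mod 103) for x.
27

Baby-step giant-step with step n = ⌈√103⌉ = 11.
Baby steps 71^j mod 103 (j:value) for j=0..10: 0:1, 1:71, 2:97, 3:89, 4:36, 5:84, 6:93, 7:11, 8:60, 9:37, 10:52.
Giant-step multiplier: 71^(-11) ≡ 71^(102-11) = 71^91 ≡ 45 (mod 103).
Giant steps γ_i = 80·45^i mod 103: γ_0=80, γ_1=98, γ_2=84 (in table at j=5).
x = i·n + j = 2·11 + 5 = 27.
Check: 71^27 ≡ 80 (mod 103).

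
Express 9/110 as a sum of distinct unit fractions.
1/13 + 1/205 + 1/58630

Greedy algorithm:
9/110: ceiling(110/9) = 13, use 1/13
7/1430: ceiling(1430/7) = 205, use 1/205
1/58630: ceiling(58630/1) = 58630, use 1/58630
Result: 9/110 = 1/13 + 1/205 + 1/58630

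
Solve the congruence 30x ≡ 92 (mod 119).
x ≡ 11 (mod 119)

gcd(30, 119) = 1, which divides 92, so solutions exist.
Find 30^(-1) mod 119 by the extended Euclidean algorithm:
119 = 3 × 30 + 29  ⟹  29 = (1)·119 + (-3)·30
30 = 1 × 29 + 1  ⟹  1 = (-1)·119 + (4)·30
So (4)·30 ≡ 1 (mod 119), i.e. 30^(-1) ≡ 4 (mod 119).
x ≡ 4 × 92 = 368 ≡ 11 (mod 119).
Check: 30 × 11 = 330 ≡ 92 (mod 119).
Unique solution: x ≡ 11 (mod 119)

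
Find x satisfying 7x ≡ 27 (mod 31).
x ≡ 26 (mod 31)

gcd(7, 31) = 1, which divides 27, so solutions exist.
Find 7^(-1) mod 31 by the extended Euclidean algorithm:
31 = 4 × 7 + 3  ⟹  3 = (1)·31 + (-4)·7
7 = 2 × 3 + 1  ⟹  1 = (-2)·31 + (9)·7
So (9)·7 ≡ 1 (mod 31), i.e. 7^(-1) ≡ 9 (mod 31).
x ≡ 9 × 27 = 243 ≡ 26 (mod 31).
Check: 7 × 26 = 182 ≡ 27 (mod 31).
Unique solution: x ≡ 26 (mod 31)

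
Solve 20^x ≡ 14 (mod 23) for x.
13

Baby-step giant-step with step n = ⌈√23⌉ = 5.
Baby steps 20^j mod 23 (j:value) for j=0..4: 0:1, 1:20, 2:9, 3:19, 4:12.
Giant-step multiplier: 20^(-5) ≡ 20^(22-5) = 20^17 ≡ 7 (mod 23).
Giant steps γ_i = 14·7^i mod 23: γ_0=14, γ_1=6, γ_2=19 (in table at j=3).
x = i·n + j = 2·5 + 3 = 13.
Check: 20^13 ≡ 14 (mod 23).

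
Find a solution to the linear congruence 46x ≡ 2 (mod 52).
x ≡ 17 (mod 26)

gcd(46, 52) = 2, which divides 2, so solutions exist.
Divide through by 2: 23x ≡ 1 (mod 26).
Find 23^(-1) mod 26 by the extended Euclidean algorithm:
26 = 1 × 23 + 3  ⟹  3 = (1)·26 + (-1)·23
23 = 7 × 3 + 2  ⟹  2 = (-7)·26 + (8)·23
3 = 1 × 2 + 1  ⟹  1 = (8)·26 + (-9)·23
So (-9)·23 ≡ 1 (mod 26), i.e. 23^(-1) ≡ -9 ≡ 17 (mod 26).
x ≡ 17 × 1 = 17 ≡ 17 (mod 26).
Check: 46 × 17 = 782 ≡ 2 (mod 52).
x ≡ 17 (mod 26), giving 2 solutions mod 52.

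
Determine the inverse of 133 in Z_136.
45

gcd(133, 136) = 1, so the inverse exists.
Extended Euclidean algorithm on (136, 133):
136 = 1 × 133 + 3  ⟹  3 = (1)·136 + (-1)·133
133 = 44 × 3 + 1  ⟹  1 = (-44)·136 + (45)·133
So (45)·133 ≡ 1 (mod 136), i.e. 133^(-1) ≡ 45 (mod 136).
Check: 133 × 45 = 5985 ≡ 1 (mod 136)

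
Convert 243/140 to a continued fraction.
[1; 1, 2, 1, 3, 1, 1, 1, 2]

Euclidean algorithm steps:
243 = 1 × 140 + 103
140 = 1 × 103 + 37
103 = 2 × 37 + 29
37 = 1 × 29 + 8
29 = 3 × 8 + 5
8 = 1 × 5 + 3
5 = 1 × 3 + 2
3 = 1 × 2 + 1
2 = 2 × 1 + 0
Continued fraction: [1; 1, 2, 1, 3, 1, 1, 1, 2]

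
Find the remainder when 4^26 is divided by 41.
37

Repeated squaring. Binary of 26 = 11010.
4^1 ≡ 4 (mod 41); 4^2 ≡ 16 (mod 41); 4^4 ≡ 10 (mod 41); 4^8 ≡ 18 (mod 41); 4^16 ≡ 37 (mod 41)
4^26 = 4^2 × 4^8 × 4^16 ≡ 37 (mod 41)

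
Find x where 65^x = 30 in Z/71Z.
50

Baby-step giant-step with step n = ⌈√71⌉ = 9.
Baby steps 65^j mod 71 (j:value) for j=0..8: 0:1, 1:65, 2:36, 3:68, 4:18, 5:34, 6:9, 7:17, 8:40.
Giant-step multiplier: 65^(-9) ≡ 65^(70-9) = 65^61 ≡ 21 (mod 71).
Giant steps γ_i = 30·21^i mod 71: γ_0=30, γ_1=62, γ_2=24, γ_3=7, γ_4=5, γ_5=34 (in table at j=5).
x = i·n + j = 5·9 + 5 = 50.
Check: 65^50 ≡ 30 (mod 71).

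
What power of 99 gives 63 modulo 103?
16

Baby-step giant-step with step n = ⌈√103⌉ = 11.
Baby steps 99^j mod 103 (j:value) for j=0..10: 0:1, 1:99, 2:16, 3:39, 4:50, 5:6, 6:79, 7:96, 8:28, 9:94, 10:36.
Giant-step multiplier: 99^(-11) ≡ 99^(102-11) = 99^91 ≡ 5 (mod 103).
Giant steps γ_i = 63·5^i mod 103: γ_0=63, γ_1=6 (in table at j=5).
x = i·n + j = 1·11 + 5 = 16.
Check: 99^16 ≡ 63 (mod 103).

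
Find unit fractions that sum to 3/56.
1/19 + 1/1064

Greedy algorithm:
3/56: ceiling(56/3) = 19, use 1/19
1/1064: ceiling(1064/1) = 1064, use 1/1064
Result: 3/56 = 1/19 + 1/1064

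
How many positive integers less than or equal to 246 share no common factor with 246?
80

246 = 2 × 3 × 41
φ(n) = n × ∏(1 - 1/p) for each prime p dividing n
φ(246) = 246 × (1 - 1/2) × (1 - 1/3) × (1 - 1/41) = 80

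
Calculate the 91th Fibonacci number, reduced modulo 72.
5

Matrix identity: Q^n = [[F_(n+1), F_n], [F_n, F_(n-1)]] with Q = [[1,1],[1,0]].
n = 91 = 1011011₂. Square-and-multiply, entries mod 72:
Q^1 = [[1,1],[1,0]]
Q^2 = (Q^1)² = [[2,1],[1,1]]
Q^5 = (Q^2)²·Q = [[8,5],[5,3]]
Q^11 = (Q^5)²·Q = [[0,17],[17,55]]
Q^22 = (Q^11)² = [[1,71],[71,2]]
Q^45 = (Q^22)²·Q = [[71,2],[2,69]]
Q^91 = (Q^45)²·Q = [[69,5],[5,64]]
F_91 mod 72 = Q^91[0][1] = 5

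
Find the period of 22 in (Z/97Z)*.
4

97 is prime, so ord(22) divides φ(97) = 96.
Divisors of 96: 1, 2, 3, 4, 6, 8, 12, 16, 24, 32, 48, 96.
Repeated squaring: 22^1 ≡ 22, 22^2 ≡ 96, 22^4 ≡ 1, 22^8 ≡ 1, 22^16 ≡ 1, 22^32 ≡ 1, 22^64 ≡ 1 (mod 97).
Test 22^d mod 97 for each divisor d in increasing order:
22^1 ≡ 22
22^2 ≡ 96
22^3 = 22^2·22^1 ≡ 75
22^4 ≡ 1  ← first divisor giving 1
The order is 4.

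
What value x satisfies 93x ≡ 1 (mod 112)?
53

gcd(93, 112) = 1, so the inverse exists.
Extended Euclidean algorithm on (112, 93):
112 = 1 × 93 + 19  ⟹  19 = (1)·112 + (-1)·93
93 = 4 × 19 + 17  ⟹  17 = (-4)·112 + (5)·93
19 = 1 × 17 + 2  ⟹  2 = (5)·112 + (-6)·93
17 = 8 × 2 + 1  ⟹  1 = (-44)·112 + (53)·93
So (53)·93 ≡ 1 (mod 112), i.e. 93^(-1) ≡ 53 (mod 112).
Check: 93 × 53 = 4929 ≡ 1 (mod 112)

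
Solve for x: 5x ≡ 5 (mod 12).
x ≡ 1 (mod 12)

gcd(5, 12) = 1, which divides 5, so solutions exist.
Find 5^(-1) mod 12 by the extended Euclidean algorithm:
12 = 2 × 5 + 2  ⟹  2 = (1)·12 + (-2)·5
5 = 2 × 2 + 1  ⟹  1 = (-2)·12 + (5)·5
So (5)·5 ≡ 1 (mod 12), i.e. 5^(-1) ≡ 5 (mod 12).
x ≡ 5 × 5 = 25 ≡ 1 (mod 12).
Check: 5 × 1 = 5 ≡ 5 (mod 12).
Unique solution: x ≡ 1 (mod 12)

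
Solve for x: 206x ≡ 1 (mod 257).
131

gcd(206, 257) = 1, so the inverse exists.
Extended Euclidean algorithm on (257, 206):
257 = 1 × 206 + 51  ⟹  51 = (1)·257 + (-1)·206
206 = 4 × 51 + 2  ⟹  2 = (-4)·257 + (5)·206
51 = 25 × 2 + 1  ⟹  1 = (101)·257 + (-126)·206
So (-126)·206 ≡ 1 (mod 257), i.e. 206^(-1) ≡ -126 ≡ 131 (mod 257).
Check: 206 × 131 = 26986 ≡ 1 (mod 257)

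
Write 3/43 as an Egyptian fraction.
1/15 + 1/323 + 1/208335

Greedy algorithm:
3/43: ceiling(43/3) = 15, use 1/15
2/645: ceiling(645/2) = 323, use 1/323
1/208335: ceiling(208335/1) = 208335, use 1/208335
Result: 3/43 = 1/15 + 1/323 + 1/208335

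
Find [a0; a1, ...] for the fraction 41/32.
[1; 3, 1, 1, 4]

Euclidean algorithm steps:
41 = 1 × 32 + 9
32 = 3 × 9 + 5
9 = 1 × 5 + 4
5 = 1 × 4 + 1
4 = 4 × 1 + 0
Continued fraction: [1; 3, 1, 1, 4]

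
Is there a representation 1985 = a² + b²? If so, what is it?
7² + 44² (a=7, b=44)

Factorization: 1985 = 5 × 397
By Fermat: n is sum of two squares iff every prime p ≡ 3 (mod 4) appears to even power.
All primes ≡ 3 (mod 4) appear to even power.
Search a = 0, 1, 2, … for 1985 - a² a perfect square: first hit at a = 7: 1985 - 49 = 1936 = 44².
1985 = 7² + 44² = 49 + 1936 ✓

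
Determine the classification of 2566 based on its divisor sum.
deficient

Proper divisors of 2566: sum = 1 + 2 + 1283 = 1286
Since 1286 < 2566, 2566 is deficient.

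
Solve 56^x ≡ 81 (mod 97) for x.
88

Baby-step giant-step with step n = ⌈√97⌉ = 10.
Baby steps 56^j mod 97 (j:value) for j=0..9: 0:1, 1:56, 2:32, 3:46, 4:54, 5:17, 6:79, 7:59, 8:6, 9:45.
Giant-step multiplier: 56^(-10) ≡ 56^(96-10) = 56^86 ≡ 48 (mod 97).
Giant steps γ_i = 81·48^i mod 97: γ_0=81, γ_1=8, γ_2=93, γ_3=2, γ_4=96, γ_5=49, γ_6=24, γ_7=85, γ_8=6 (in table at j=8).
x = i·n + j = 8·10 + 8 = 88.
Check: 56^88 ≡ 81 (mod 97).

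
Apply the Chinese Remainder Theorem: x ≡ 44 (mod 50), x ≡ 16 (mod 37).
1644

Using Chinese Remainder Theorem:
M = 50 × 37 = 1850
M1 = 37, M2 = 50
y1 = 37^(-1) mod 50 = 23
y2 = 50^(-1) mod 37 = 20
x = (44×37×23 + 16×50×20) mod 1850 = 1644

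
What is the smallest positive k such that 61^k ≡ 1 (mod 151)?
150

151 is prime, so ord(61) divides φ(151) = 150.
Divisors of 150: 1, 2, 3, 5, 6, 10, 15, 25, 30, 50, 75, 150.
Repeated squaring: 61^1 ≡ 61, 61^2 ≡ 97, 61^4 ≡ 47, 61^8 ≡ 95, 61^16 ≡ 116, 61^32 ≡ 17, 61^64 ≡ 138, 61^128 ≡ 18 (mod 151).
Test 61^d mod 151 for each divisor d in increasing order:
61^1 ≡ 61
61^2 ≡ 97
61^3 = 61^2·61^1 ≡ 28
61^5 = 61^4·61^1 ≡ 149
61^6 = 61^4·61^2 ≡ 29
61^10 = 61^8·61^2 ≡ 4
61^15 = 61^8·61^4·61^2·61^1 ≡ 143
61^25 = 61^16·61^8·61^1 ≡ 119
61^30 = 61^16·61^8·61^4·61^2 ≡ 64
61^50 = 61^32·61^16·61^2 ≡ 118
61^75 = 61^64·61^8·61^2·61^1 ≡ 150
61^150 = 61^128·61^16·61^4·61^2 ≡ 1  ← first divisor giving 1
The order is 150.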